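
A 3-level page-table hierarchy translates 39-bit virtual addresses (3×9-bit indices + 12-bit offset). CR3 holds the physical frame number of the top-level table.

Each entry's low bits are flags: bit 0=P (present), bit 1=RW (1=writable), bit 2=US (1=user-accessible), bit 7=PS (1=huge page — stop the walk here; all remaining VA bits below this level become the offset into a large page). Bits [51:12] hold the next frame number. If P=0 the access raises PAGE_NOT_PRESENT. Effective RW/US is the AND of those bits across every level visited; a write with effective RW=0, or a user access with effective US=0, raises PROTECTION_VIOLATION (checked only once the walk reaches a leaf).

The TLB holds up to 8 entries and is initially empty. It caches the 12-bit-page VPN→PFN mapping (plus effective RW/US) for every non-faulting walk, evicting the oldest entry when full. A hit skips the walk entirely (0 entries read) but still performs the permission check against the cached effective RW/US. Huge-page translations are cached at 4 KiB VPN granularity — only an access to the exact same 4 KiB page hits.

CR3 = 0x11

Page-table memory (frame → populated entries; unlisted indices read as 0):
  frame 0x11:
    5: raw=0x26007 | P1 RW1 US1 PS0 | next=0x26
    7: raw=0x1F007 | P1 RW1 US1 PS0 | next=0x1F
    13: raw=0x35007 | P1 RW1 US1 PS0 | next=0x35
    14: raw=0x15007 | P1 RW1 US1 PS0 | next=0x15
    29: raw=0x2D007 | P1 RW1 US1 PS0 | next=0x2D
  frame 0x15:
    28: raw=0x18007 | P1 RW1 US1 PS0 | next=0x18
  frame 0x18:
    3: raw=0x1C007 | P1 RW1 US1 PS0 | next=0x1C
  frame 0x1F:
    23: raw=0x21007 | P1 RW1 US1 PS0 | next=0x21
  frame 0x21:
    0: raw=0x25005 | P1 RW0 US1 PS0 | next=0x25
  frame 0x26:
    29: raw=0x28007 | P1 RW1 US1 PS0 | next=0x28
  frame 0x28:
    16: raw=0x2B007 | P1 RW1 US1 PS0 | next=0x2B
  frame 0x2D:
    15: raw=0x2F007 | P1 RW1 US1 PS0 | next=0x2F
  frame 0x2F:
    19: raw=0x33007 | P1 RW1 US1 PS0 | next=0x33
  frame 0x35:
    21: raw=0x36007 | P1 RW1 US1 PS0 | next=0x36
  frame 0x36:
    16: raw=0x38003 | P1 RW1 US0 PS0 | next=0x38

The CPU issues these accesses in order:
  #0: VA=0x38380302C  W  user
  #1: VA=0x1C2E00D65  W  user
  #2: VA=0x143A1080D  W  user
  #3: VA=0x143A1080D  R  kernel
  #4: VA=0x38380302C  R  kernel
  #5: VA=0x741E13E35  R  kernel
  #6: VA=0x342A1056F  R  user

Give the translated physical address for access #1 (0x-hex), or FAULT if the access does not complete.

Walk each access:
#0 VA=0x38380302C (w,user):
  [0] read 0x11 idx=14: raw=0x15007 flags P=1 W=1 U=1 S=0
  [1] read 0x15 idx=28: raw=0x18007 flags P=1 W=1 U=1 S=0
  [2] read 0x18 idx=3: raw=0x1C007 flags P=1 W=1 U=1 S=0
  → PA=0x1C02C  (3 entries read)
#1 VA=0x1C2E00D65 (w,user):
  [0] read 0x11 idx=7: raw=0x1F007 flags P=1 W=1 U=1 S=0
  [1] read 0x1F idx=23: raw=0x21007 flags P=1 W=1 U=1 S=0
  [2] read 0x21 idx=0: raw=0x25005 flags P=1 W=0 U=1 S=0
  ⇒ fault: PROTECTION_VIOLATION  — 3 lookups
#2 VA=0x143A1080D (w,user):
  [0] read 0x11 idx=5: raw=0x26007 flags P=1 W=1 U=1 S=0
  [1] read 0x26 idx=29: raw=0x28007 flags P=1 W=1 U=1 S=0
  [2] read 0x28 idx=16: raw=0x2B007 flags P=1 W=1 U=1 S=0
  → PA=0x2B80D  (3 entries read)
#3 VA=0x143A1080D (r,kernel):
  TLB hit vpn=0x143A10 → PA=0x2B80D
#4 VA=0x38380302C (r,kernel):
  TLB hit vpn=0x383803 → PA=0x1C02C
#5 VA=0x741E13E35 (r,kernel):
  [0] read 0x11 idx=29: raw=0x2D007 flags P=1 W=1 U=1 S=0
  [1] read 0x2D idx=15: raw=0x2F007 flags P=1 W=1 U=1 S=0
  [2] read 0x2F idx=19: raw=0x33007 flags P=1 W=1 U=1 S=0
  → PA=0x33E35  (3 entries read)
#6 VA=0x342A1056F (r,user):
  [0] read 0x11 idx=13: raw=0x35007 flags P=1 W=1 U=1 S=0
  [1] read 0x35 idx=21: raw=0x36007 flags P=1 W=1 U=1 S=0
  [2] read 0x36 idx=16: raw=0x38003 flags P=1 W=1 U=0 S=0
  ⇒ fault: PROTECTION_VIOLATION  — 3 lookups

Access #1 PA: FAULT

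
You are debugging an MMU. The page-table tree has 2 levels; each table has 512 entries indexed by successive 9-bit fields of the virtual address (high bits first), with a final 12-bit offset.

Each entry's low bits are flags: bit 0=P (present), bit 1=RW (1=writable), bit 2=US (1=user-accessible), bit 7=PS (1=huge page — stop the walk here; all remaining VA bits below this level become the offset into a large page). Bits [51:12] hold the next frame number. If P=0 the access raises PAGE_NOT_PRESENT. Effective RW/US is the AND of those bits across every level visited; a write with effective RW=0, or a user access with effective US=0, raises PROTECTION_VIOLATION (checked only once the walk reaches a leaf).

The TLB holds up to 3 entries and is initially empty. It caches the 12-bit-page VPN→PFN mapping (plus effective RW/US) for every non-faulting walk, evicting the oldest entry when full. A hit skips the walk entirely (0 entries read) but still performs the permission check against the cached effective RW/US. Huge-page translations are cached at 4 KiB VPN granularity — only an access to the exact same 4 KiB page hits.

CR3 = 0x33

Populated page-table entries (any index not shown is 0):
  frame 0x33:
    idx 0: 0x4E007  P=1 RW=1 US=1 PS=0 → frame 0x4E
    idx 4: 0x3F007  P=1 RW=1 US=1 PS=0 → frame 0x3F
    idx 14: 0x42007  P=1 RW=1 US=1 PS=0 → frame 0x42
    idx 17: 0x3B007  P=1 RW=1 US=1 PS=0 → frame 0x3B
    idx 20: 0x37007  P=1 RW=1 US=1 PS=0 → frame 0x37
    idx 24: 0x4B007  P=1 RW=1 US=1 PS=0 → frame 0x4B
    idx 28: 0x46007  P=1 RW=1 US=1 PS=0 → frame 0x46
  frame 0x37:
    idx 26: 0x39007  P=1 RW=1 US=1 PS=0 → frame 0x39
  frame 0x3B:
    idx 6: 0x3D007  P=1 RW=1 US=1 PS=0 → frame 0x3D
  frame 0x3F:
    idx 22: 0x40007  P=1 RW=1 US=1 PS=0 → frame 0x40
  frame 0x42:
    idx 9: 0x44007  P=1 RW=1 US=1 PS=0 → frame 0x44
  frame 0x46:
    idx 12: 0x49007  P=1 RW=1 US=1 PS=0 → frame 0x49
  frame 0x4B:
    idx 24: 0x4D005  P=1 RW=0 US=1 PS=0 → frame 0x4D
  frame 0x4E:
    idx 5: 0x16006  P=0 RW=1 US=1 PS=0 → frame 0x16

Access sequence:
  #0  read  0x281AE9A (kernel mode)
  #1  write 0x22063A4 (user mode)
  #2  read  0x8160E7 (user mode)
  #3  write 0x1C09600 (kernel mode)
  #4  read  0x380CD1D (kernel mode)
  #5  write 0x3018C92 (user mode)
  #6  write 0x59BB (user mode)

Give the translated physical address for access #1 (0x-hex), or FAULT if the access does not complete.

Per-access translation:
#0 VA=0x281AE9A (r,kernel):
  [0] read 0x33 idx=20: raw=0x37007 flags P=1 W=1 U=1 S=0
  [1] read 0x37 idx=26: raw=0x39007 flags P=1 W=1 U=1 S=0
  ⇒ phys 0x39E9A  [2 reads]
#1 VA=0x22063A4 (w,user):
  [0] read 0x33 idx=17: raw=0x3B007 flags P=1 W=1 U=1 S=0
  [1] read 0x3B idx=6: raw=0x3D007 flags P=1 W=1 U=1 S=0
  ⇒ phys 0x3D3A4  [2 reads]
#2 VA=0x8160E7 (r,user):
  [0] read 0x33 idx=4: raw=0x3F007 flags P=1 W=1 U=1 S=0
  [1] read 0x3F idx=22: raw=0x40007 flags P=1 W=1 U=1 S=0
  ⇒ phys 0x400E7  [2 reads]
#3 VA=0x1C09600 (w,kernel):
  [0] read 0x33 idx=14: raw=0x42007 flags P=1 W=1 U=1 S=0
  [1] read 0x42 idx=9: raw=0x44007 flags P=1 W=1 U=1 S=0
  ⇒ phys 0x44600  [2 reads]
#4 VA=0x380CD1D (r,kernel):
  [0] read 0x33 idx=28: raw=0x46007 flags P=1 W=1 U=1 S=0
  [1] read 0x46 idx=12: raw=0x49007 flags P=1 W=1 U=1 S=0
  ⇒ phys 0x49D1D  [2 reads]
#5 VA=0x3018C92 (w,user):
  [0] read 0x33 idx=24: raw=0x4B007 flags P=1 W=1 U=1 S=0
  [1] read 0x4B idx=24: raw=0x4D005 flags P=1 W=0 U=1 S=0
  → PROTECTION_VIOLATION  (2 entries read)
#6 VA=0x59BB (w,user):
  [0] read 0x33 idx=0: raw=0x4E007 flags P=1 W=1 U=1 S=0
  [1] read 0x4E idx=5: raw=0x16006 flags P=0 W=1 U=1 S=0
  → PAGE_NOT_PRESENT  (2 entries read)

Access #1 PA: 0x3D3A4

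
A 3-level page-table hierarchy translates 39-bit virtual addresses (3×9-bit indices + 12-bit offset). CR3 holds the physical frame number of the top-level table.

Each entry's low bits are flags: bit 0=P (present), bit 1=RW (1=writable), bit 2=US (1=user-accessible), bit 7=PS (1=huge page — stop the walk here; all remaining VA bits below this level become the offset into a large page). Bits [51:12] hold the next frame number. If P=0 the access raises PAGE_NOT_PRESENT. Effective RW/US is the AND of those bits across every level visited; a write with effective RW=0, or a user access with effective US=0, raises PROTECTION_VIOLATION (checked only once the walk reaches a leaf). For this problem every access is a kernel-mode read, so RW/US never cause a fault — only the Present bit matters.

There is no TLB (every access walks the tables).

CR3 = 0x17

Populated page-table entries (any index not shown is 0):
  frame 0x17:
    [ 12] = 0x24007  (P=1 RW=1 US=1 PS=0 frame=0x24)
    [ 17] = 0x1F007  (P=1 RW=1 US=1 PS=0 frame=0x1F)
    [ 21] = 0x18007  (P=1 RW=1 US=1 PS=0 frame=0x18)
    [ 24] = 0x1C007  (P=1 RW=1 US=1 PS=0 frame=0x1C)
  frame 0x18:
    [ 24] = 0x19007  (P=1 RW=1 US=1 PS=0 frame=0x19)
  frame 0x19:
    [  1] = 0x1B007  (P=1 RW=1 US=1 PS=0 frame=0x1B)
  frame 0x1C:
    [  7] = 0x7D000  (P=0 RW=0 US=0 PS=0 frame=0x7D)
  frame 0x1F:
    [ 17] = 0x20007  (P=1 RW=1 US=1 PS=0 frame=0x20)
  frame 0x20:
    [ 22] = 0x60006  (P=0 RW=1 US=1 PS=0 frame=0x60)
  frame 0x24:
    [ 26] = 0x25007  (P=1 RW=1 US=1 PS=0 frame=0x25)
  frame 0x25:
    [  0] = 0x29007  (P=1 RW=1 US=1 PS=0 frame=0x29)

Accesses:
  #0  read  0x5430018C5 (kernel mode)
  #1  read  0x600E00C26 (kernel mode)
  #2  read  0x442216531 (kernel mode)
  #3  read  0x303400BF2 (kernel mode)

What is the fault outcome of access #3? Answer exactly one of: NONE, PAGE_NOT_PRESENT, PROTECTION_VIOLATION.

Trace:
#0 VA=0x5430018C5 (r,kernel):
  L0 @0x17[21] → 0x18007  P=1,RW=1,US=1,PS=0
  L1 @0x18[24] → 0x19007  P=1,RW=1,US=1,PS=0
  L2 @0x19[1] → 0x1B007  P=1,RW=1,US=1,PS=0
  → PA=0x1B8C5  (3 entries read)
#1 VA=0x600E00C26 (r,kernel):
  L0 @0x17[24] → 0x1C007  P=1,RW=1,US=1,PS=0
  L1 @0x1C[7] → 0x7D000  P=0,RW=0,US=0,PS=0
  → PAGE_NOT_PRESENT  (2 entries read)
#2 VA=0x442216531 (r,kernel):
  L0 @0x17[17] → 0x1F007  P=1,RW=1,US=1,PS=0
  L1 @0x1F[17] → 0x20007  P=1,RW=1,US=1,PS=0
  L2 @0x20[22] → 0x60006  P=0,RW=1,US=1,PS=0
  → PAGE_NOT_PRESENT  (3 entries read)
#3 VA=0x303400BF2 (r,kernel):
  L0 @0x17[12] → 0x24007  P=1,RW=1,US=1,PS=0
  L1 @0x24[26] → 0x25007  P=1,RW=1,US=1,PS=0
  L2 @0x25[0] → 0x29007  P=1,RW=1,US=1,PS=0
  → PA=0x29BF2  (3 entries read)

Access #3 fault: NONE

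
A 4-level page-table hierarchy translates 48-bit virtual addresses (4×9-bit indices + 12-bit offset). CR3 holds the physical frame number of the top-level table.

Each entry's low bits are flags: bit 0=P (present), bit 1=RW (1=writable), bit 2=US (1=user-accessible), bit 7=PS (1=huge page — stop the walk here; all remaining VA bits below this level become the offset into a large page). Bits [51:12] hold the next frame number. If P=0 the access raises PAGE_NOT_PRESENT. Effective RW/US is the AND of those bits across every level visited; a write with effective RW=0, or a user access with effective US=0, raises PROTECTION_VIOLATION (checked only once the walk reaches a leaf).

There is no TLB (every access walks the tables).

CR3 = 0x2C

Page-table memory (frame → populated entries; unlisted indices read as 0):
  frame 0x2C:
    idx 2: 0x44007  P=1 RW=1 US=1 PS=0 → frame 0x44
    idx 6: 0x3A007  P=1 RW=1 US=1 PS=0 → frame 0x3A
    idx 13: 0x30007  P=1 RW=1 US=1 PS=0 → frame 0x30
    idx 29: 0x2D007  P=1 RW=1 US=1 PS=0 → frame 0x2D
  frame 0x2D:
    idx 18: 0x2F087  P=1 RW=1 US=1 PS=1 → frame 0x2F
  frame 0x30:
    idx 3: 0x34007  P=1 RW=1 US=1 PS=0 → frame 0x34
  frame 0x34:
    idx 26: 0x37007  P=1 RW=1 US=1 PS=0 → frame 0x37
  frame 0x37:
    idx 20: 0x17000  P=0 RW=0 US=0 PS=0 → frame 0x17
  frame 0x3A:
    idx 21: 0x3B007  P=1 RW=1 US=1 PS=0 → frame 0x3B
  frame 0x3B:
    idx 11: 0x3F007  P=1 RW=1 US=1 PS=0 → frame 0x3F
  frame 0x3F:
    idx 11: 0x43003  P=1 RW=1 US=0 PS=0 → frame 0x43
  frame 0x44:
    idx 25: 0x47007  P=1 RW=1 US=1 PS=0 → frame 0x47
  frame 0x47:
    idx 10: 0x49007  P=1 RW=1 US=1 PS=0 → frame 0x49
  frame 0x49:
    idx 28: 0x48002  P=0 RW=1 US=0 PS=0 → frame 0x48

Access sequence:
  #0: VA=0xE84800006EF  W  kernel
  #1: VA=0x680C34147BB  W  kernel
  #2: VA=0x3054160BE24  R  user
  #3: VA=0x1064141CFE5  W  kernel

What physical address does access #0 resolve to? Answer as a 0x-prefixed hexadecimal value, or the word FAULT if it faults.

Per-access translation:
#0 VA=0xE84800006EF (w,kernel):
  L0: frame=0x2C idx=29 entry=0x2D007 [P=1 RW=1 US=1 PS=0]
  L1: frame=0x2D idx=18 entry=0x2F087 [P=1 RW=1 US=1 PS=1]
  → PA=0x2F6EF (huge @L1)  (2 entries read)
#1 VA=0x680C34147BB (w,kernel):
  L0: frame=0x2C idx=13 entry=0x30007 [P=1 RW=1 US=1 PS=0]
  L1: frame=0x30 idx=3 entry=0x34007 [P=1 RW=1 US=1 PS=0]
  L2: frame=0x34 idx=26 entry=0x37007 [P=1 RW=1 US=1 PS=0]
  L3: frame=0x37 idx=20 entry=0x17000 [P=0 RW=0 US=0 PS=0]
  ✗ PAGE_NOT_PRESENT  [4 reads]
#2 VA=0x3054160BE24 (r,user):
  L0: frame=0x2C idx=6 entry=0x3A007 [P=1 RW=1 US=1 PS=0]
  L1: frame=0x3A idx=21 entry=0x3B007 [P=1 RW=1 US=1 PS=0]
  L2: frame=0x3B idx=11 entry=0x3F007 [P=1 RW=1 US=1 PS=0]
  L3: frame=0x3F idx=11 entry=0x43003 [P=1 RW=1 US=0 PS=0]
  ✗ PROTECTION_VIOLATION  [4 reads]
#3 VA=0x1064141CFE5 (w,kernel):
  L0: frame=0x2C idx=2 entry=0x44007 [P=1 RW=1 US=1 PS=0]
  L1: frame=0x44 idx=25 entry=0x47007 [P=1 RW=1 US=1 PS=0]
  L2: frame=0x47 idx=10 entry=0x49007 [P=1 RW=1 US=1 PS=0]
  L3: frame=0x49 idx=28 entry=0x48002 [P=0 RW=1 US=0 PS=0]
  ✗ PAGE_NOT_PRESENT  [4 reads]

Access #0 PA: 0x2F6EF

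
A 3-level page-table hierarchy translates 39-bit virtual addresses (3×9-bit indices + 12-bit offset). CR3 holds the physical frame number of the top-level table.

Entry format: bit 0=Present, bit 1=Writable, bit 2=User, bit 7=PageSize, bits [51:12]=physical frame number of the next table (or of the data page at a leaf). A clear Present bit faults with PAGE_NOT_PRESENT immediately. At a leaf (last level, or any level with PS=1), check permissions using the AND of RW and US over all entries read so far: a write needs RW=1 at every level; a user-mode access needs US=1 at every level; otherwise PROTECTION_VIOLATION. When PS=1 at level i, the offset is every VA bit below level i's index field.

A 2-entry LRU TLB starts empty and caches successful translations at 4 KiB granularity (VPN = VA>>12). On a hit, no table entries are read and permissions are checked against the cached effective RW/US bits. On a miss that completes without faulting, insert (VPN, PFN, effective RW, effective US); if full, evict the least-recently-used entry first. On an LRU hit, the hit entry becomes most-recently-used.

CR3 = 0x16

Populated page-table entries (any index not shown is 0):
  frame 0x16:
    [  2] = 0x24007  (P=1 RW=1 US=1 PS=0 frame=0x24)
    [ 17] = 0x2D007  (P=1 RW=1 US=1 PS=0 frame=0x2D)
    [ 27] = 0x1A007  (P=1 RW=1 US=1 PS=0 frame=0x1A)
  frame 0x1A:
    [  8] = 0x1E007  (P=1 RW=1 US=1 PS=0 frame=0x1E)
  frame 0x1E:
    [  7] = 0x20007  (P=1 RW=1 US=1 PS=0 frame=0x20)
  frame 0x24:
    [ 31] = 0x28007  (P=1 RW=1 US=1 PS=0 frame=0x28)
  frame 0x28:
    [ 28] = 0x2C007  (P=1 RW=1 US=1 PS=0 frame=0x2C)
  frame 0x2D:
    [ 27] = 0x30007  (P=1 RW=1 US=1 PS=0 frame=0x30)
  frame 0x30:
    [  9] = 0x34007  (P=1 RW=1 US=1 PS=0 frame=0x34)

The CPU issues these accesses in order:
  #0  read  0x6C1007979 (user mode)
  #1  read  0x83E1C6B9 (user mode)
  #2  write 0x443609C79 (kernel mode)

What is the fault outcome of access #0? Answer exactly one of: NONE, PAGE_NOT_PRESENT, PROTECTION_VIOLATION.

Per-access translation:
#0 VA=0x6C1007979 (r,user):
  L0: frame=0x16 idx=27 entry=0x1A007 [P=1 RW=1 US=1 PS=0]
  L1: frame=0x1A idx=8 entry=0x1E007 [P=1 RW=1 US=1 PS=0]
  L2: frame=0x1E idx=7 entry=0x20007 [P=1 RW=1 US=1 PS=0]
  ⇒ phys 0x20979  [3 reads]
#1 VA=0x83E1C6B9 (r,user):
  L0: frame=0x16 idx=2 entry=0x24007 [P=1 RW=1 US=1 PS=0]
  L1: frame=0x24 idx=31 entry=0x28007 [P=1 RW=1 US=1 PS=0]
  L2: frame=0x28 idx=28 entry=0x2C007 [P=1 RW=1 US=1 PS=0]
  ⇒ phys 0x2C6B9  [3 reads]
#2 VA=0x443609C79 (w,kernel):
  L0: frame=0x16 idx=17 entry=0x2D007 [P=1 RW=1 US=1 PS=0]
  L1: frame=0x2D idx=27 entry=0x30007 [P=1 RW=1 US=1 PS=0]
  L2: frame=0x30 idx=9 entry=0x34007 [P=1 RW=1 US=1 PS=0]
  ⇒ phys 0x34C79  [3 reads]

Access #0 fault: NONE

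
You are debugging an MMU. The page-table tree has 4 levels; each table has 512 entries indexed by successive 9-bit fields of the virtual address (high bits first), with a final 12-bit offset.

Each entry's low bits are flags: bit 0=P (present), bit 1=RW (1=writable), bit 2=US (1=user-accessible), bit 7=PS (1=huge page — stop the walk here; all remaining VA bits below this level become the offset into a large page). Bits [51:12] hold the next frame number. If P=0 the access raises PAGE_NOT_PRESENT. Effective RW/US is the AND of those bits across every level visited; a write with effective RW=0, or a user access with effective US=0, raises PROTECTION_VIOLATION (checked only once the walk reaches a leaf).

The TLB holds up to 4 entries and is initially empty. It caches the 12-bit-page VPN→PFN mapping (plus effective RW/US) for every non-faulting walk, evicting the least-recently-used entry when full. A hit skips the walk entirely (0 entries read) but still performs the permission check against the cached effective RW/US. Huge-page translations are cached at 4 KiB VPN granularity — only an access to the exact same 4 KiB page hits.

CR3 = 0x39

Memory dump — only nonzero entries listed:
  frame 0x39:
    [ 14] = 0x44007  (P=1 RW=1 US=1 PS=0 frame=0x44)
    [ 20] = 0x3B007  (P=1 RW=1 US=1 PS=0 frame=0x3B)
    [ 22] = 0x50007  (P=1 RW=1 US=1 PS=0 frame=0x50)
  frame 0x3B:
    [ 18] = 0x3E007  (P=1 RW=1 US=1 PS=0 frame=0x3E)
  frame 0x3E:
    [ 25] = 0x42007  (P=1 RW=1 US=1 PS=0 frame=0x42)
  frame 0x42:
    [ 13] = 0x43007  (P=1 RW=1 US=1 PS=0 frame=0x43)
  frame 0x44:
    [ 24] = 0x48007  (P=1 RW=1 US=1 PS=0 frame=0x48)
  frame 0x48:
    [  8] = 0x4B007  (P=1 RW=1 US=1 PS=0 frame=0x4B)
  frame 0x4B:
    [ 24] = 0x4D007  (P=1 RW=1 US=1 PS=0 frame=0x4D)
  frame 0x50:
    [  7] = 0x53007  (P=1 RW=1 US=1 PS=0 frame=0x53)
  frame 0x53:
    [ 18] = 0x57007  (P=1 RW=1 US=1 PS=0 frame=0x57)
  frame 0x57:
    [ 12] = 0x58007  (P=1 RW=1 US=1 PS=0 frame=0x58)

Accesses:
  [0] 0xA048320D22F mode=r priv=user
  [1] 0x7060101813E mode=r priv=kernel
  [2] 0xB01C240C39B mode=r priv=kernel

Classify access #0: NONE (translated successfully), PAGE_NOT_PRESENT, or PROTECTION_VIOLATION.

Trace:
#0 VA=0xA048320D22F (r,user):
  L0 @0x39[20] → 0x3B007  P=1,RW=1,US=1,PS=0
  L1 @0x3B[18] → 0x3E007  P=1,RW=1,US=1,PS=0
  L2 @0x3E[25] → 0x42007  P=1,RW=1,US=1,PS=0
  L3 @0x42[13] → 0x43007  P=1,RW=1,US=1,PS=0
  → PA=0x4322F  (4 entries read)
#1 VA=0x7060101813E (r,kernel):
  L0 @0x39[14] → 0x44007  P=1,RW=1,US=1,PS=0
  L1 @0x44[24] → 0x48007  P=1,RW=1,US=1,PS=0
  L2 @0x48[8] → 0x4B007  P=1,RW=1,US=1,PS=0
  L3 @0x4B[24] → 0x4D007  P=1,RW=1,US=1,PS=0
  → PA=0x4D13E  (4 entries read)
#2 VA=0xB01C240C39B (r,kernel):
  L0 @0x39[22] → 0x50007  P=1,RW=1,US=1,PS=0
  L1 @0x50[7] → 0x53007  P=1,RW=1,US=1,PS=0
  L2 @0x53[18] → 0x57007  P=1,RW=1,US=1,PS=0
  L3 @0x57[12] → 0x58007  P=1,RW=1,US=1,PS=0
  → PA=0x5839B  (4 entries read)

Access #0 fault: NONE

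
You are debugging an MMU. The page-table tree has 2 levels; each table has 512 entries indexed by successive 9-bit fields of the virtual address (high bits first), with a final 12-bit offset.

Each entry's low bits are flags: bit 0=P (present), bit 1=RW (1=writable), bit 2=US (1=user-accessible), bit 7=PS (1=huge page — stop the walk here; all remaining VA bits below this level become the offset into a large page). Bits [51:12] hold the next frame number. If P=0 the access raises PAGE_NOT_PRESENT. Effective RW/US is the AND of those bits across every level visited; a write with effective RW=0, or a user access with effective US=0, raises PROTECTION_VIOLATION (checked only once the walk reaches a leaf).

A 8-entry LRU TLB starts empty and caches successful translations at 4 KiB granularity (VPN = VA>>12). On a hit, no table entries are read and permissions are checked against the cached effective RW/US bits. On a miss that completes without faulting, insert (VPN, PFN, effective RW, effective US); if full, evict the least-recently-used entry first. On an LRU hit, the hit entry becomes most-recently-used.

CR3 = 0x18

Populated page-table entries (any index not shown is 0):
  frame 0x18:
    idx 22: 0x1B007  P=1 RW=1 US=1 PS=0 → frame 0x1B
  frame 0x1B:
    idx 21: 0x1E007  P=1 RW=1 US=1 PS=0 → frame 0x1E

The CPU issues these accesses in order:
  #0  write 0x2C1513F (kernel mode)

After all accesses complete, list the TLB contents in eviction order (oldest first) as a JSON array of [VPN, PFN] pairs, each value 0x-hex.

Per-access translation:
#0 VA=0x2C1513F (w,kernel):
  L0: frame=0x18 idx=22 entry=0x1B007 [P=1 RW=1 US=1 PS=0]
  L1: frame=0x1B idx=21 entry=0x1E007 [P=1 RW=1 US=1 PS=0]
  ⇒ phys 0x1E13F  [2 reads]

TLB: [["0x2C15", "0x1E"]]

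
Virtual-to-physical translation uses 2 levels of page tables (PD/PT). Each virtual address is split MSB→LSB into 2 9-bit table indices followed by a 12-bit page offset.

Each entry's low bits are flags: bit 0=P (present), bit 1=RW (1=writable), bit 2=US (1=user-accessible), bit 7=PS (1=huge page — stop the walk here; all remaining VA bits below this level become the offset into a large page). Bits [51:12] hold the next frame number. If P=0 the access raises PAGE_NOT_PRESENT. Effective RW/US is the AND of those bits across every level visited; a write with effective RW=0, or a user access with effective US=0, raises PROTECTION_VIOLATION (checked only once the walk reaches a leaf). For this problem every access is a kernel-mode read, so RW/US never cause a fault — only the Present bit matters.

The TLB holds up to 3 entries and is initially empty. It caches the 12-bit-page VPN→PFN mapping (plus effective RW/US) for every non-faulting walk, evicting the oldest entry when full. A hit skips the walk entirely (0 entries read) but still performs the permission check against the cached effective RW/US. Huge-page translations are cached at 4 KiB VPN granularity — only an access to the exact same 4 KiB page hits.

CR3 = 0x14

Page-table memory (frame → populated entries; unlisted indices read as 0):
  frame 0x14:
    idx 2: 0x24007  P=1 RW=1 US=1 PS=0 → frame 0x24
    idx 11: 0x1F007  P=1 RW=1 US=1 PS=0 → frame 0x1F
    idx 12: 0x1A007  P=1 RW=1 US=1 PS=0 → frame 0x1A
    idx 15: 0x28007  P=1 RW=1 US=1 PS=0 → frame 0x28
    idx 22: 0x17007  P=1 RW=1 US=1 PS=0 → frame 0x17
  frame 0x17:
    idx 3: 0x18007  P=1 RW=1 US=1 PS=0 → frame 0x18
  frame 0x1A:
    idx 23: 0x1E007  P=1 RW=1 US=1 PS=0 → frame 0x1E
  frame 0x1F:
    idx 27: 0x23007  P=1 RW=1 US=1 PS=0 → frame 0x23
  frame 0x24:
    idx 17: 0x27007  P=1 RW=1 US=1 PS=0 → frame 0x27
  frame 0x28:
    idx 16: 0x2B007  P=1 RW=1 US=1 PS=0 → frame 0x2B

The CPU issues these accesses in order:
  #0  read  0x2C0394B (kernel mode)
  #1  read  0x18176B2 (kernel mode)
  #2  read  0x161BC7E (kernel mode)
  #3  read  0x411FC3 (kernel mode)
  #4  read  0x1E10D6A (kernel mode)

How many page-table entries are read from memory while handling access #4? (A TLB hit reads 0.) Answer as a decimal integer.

Walk each access:
#0 VA=0x2C0394B (r,kernel):
  lvl0: tbl 0x14, slot 22 ⇒ 0x17007 (P1/RW1/US1/PS0)
  lvl1: tbl 0x17, slot 3 ⇒ 0x18007 (P1/RW1/US1/PS0)
  ✓ 0x1894B  — 2 lookups
#1 VA=0x18176B2 (r,kernel):
  lvl0: tbl 0x14, slot 12 ⇒ 0x1A007 (P1/RW1/US1/PS0)
  lvl1: tbl 0x1A, slot 23 ⇒ 0x1E007 (P1/RW1/US1/PS0)
  ✓ 0x1E6B2  — 2 lookups
#2 VA=0x161BC7E (r,kernel):
  lvl0: tbl 0x14, slot 11 ⇒ 0x1F007 (P1/RW1/US1/PS0)
  lvl1: tbl 0x1F, slot 27 ⇒ 0x23007 (P1/RW1/US1/PS0)
  ✓ 0x23C7E  — 2 lookups
#3 VA=0x411FC3 (r,kernel):
  lvl0: tbl 0x14, slot 2 ⇒ 0x24007 (P1/RW1/US1/PS0)
  lvl1: tbl 0x24, slot 17 ⇒ 0x27007 (P1/RW1/US1/PS0)
  ✓ 0x27FC3  — 2 lookups
#4 VA=0x1E10D6A (r,kernel):
  lvl0: tbl 0x14, slot 15 ⇒ 0x28007 (P1/RW1/US1/PS0)
  lvl1: tbl 0x28, slot 16 ⇒ 0x2B007 (P1/RW1/US1/PS0)
  ✓ 0x2BD6A  — 2 lookups

Entries read for #4: 2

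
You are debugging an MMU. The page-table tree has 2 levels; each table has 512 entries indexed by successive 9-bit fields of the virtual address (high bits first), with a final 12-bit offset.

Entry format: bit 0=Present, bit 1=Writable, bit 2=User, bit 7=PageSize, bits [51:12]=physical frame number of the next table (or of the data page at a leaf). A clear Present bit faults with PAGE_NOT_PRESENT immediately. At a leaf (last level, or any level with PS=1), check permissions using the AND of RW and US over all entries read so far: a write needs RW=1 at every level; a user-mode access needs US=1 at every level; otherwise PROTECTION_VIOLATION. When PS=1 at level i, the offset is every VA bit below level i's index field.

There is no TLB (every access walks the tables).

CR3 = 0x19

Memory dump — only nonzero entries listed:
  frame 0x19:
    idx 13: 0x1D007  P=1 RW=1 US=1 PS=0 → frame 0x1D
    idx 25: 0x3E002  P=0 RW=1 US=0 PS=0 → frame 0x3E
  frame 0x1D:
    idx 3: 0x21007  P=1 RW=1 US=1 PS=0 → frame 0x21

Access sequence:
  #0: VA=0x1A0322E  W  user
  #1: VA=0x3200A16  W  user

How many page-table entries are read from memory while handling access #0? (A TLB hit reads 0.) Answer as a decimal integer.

Trace:
#0 VA=0x1A0322E (w,user):
  L0 @0x19[13] → 0x1D007  P=1,RW=1,US=1,PS=0
  L1 @0x1D[3] → 0x21007  P=1,RW=1,US=1,PS=0
  → PA=0x2122E  (2 entries read)
#1 VA=0x3200A16 (w,user):
  L0 @0x19[25] → 0x3E002  P=0,RW=1,US=0,PS=0
  ✗ PAGE_NOT_PRESENT  [1 reads]

Entries read for #0: 2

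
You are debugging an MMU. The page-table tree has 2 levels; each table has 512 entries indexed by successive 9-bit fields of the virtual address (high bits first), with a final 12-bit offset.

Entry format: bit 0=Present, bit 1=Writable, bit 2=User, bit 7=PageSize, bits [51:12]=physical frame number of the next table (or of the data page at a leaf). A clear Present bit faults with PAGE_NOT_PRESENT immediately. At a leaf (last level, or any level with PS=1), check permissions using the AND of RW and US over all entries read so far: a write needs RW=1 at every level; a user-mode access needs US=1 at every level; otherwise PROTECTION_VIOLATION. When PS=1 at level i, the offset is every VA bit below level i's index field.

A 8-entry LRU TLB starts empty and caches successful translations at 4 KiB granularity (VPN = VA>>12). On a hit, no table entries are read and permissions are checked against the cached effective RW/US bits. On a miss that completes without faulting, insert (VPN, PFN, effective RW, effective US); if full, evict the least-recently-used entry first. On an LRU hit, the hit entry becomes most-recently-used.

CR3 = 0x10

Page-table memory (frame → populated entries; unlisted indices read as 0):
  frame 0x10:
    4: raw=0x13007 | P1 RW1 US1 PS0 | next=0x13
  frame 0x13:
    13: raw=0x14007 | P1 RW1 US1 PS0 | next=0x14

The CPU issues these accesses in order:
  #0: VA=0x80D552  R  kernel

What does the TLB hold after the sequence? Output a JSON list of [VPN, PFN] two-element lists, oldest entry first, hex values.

Per-access translation:
#0 VA=0x80D552 (r,kernel):
  [0] read 0x10 idx=4: raw=0x13007 flags P=1 W=1 U=1 S=0
  [1] read 0x13 idx=13: raw=0x14007 flags P=1 W=1 U=1 S=0
  ✓ 0x14552  — 2 lookups

TLB: [["0x80D", "0x14"]]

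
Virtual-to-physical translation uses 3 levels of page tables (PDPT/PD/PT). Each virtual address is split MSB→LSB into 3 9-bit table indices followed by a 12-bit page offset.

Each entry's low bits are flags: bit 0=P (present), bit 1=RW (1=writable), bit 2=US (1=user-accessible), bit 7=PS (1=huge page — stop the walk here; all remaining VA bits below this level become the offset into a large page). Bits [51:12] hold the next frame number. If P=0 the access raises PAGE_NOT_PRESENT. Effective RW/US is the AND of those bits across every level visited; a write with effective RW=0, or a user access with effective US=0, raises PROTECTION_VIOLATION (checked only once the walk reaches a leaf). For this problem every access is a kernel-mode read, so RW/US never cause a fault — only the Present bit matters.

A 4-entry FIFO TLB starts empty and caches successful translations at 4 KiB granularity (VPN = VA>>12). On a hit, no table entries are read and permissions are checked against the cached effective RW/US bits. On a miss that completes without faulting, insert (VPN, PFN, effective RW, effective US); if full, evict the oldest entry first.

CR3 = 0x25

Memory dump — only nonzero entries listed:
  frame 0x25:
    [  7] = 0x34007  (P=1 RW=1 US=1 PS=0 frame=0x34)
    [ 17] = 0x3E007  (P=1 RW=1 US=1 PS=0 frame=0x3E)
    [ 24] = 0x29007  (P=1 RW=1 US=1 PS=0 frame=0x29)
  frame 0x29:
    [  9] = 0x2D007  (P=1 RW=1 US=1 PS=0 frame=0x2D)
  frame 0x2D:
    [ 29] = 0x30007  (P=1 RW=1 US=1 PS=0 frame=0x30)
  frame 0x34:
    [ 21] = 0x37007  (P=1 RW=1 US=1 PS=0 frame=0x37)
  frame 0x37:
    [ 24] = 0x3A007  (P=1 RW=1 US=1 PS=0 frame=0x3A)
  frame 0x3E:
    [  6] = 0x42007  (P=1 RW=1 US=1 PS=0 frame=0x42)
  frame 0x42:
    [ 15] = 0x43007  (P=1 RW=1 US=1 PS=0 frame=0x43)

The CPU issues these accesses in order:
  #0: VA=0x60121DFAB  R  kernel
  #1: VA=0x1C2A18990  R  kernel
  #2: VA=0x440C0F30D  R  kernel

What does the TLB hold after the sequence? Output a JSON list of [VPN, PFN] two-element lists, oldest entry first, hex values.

Trace:
#0 VA=0x60121DFAB (r,kernel):
  lvl0: tbl 0x25, slot 24 ⇒ 0x29007 (P1/RW1/US1/PS0)
  lvl1: tbl 0x29, slot 9 ⇒ 0x2D007 (P1/RW1/US1/PS0)
  lvl2: tbl 0x2D, slot 29 ⇒ 0x30007 (P1/RW1/US1/PS0)
  ✓ 0x30FAB  — 3 lookups
#1 VA=0x1C2A18990 (r,kernel):
  lvl0: tbl 0x25, slot 7 ⇒ 0x34007 (P1/RW1/US1/PS0)
  lvl1: tbl 0x34, slot 21 ⇒ 0x37007 (P1/RW1/US1/PS0)
  lvl2: tbl 0x37, slot 24 ⇒ 0x3A007 (P1/RW1/US1/PS0)
  ✓ 0x3A990  — 3 lookups
#2 VA=0x440C0F30D (r,kernel):
  lvl0: tbl 0x25, slot 17 ⇒ 0x3E007 (P1/RW1/US1/PS0)
  lvl1: tbl 0x3E, slot 6 ⇒ 0x42007 (P1/RW1/US1/PS0)
  lvl2: tbl 0x42, slot 15 ⇒ 0x43007 (P1/RW1/US1/PS0)
  ✓ 0x4330D  — 3 lookups

TLB: [["0x60121D", "0x30"], ["0x1C2A18", "0x3A"], ["0x440C0F", "0x43"]]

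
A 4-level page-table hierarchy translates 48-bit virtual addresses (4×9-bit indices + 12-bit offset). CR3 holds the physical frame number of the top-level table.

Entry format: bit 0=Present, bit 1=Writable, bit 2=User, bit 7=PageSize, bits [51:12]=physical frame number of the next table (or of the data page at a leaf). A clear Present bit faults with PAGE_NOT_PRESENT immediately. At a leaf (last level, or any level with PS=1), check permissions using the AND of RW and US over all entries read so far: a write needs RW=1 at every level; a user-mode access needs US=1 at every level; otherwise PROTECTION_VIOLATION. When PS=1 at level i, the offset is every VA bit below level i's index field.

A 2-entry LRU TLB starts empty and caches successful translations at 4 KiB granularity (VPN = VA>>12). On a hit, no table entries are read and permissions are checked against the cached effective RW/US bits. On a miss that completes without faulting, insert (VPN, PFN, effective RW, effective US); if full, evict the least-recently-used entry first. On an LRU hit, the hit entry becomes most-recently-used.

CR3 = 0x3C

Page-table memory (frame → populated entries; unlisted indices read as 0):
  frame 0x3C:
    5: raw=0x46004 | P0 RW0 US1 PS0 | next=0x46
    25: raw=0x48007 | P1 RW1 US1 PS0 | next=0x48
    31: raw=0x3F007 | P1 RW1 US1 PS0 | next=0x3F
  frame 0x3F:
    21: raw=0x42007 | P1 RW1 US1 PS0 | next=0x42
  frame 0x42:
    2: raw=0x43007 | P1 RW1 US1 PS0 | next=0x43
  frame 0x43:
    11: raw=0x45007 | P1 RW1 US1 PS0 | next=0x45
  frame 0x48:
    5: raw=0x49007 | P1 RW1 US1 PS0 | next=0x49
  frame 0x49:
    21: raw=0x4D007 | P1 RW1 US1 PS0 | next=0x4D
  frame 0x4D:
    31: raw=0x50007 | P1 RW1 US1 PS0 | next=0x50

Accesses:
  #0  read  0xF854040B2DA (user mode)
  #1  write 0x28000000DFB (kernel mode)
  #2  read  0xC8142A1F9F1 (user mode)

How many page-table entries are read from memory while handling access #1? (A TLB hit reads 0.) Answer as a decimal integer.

Trace:
#0 VA=0xF854040B2DA (r,user):
  L0: frame=0x3C idx=31 entry=0x3F007 [P=1 RW=1 US=1 PS=0]
  L1: frame=0x3F idx=21 entry=0x42007 [P=1 RW=1 US=1 PS=0]
  L2: frame=0x42 idx=2 entry=0x43007 [P=1 RW=1 US=1 PS=0]
  L3: frame=0x43 idx=11 entry=0x45007 [P=1 RW=1 US=1 PS=0]
  → PA=0x452DA  (4 entries read)
#1 VA=0x28000000DFB (w,kernel):
  L0: frame=0x3C idx=5 entry=0x46004 [P=0 RW=0 US=1 PS=0]
  → PAGE_NOT_PRESENT  (1 entries read)
#2 VA=0xC8142A1F9F1 (r,user):
  L0: frame=0x3C idx=25 entry=0x48007 [P=1 RW=1 US=1 PS=0]
  L1: frame=0x48 idx=5 entry=0x49007 [P=1 RW=1 US=1 PS=0]
  L2: frame=0x49 idx=21 entry=0x4D007 [P=1 RW=1 US=1 PS=0]
  L3: frame=0x4D idx=31 entry=0x50007 [P=1 RW=1 US=1 PS=0]
  → PA=0x509F1  (4 entries read)

Entries read for #1: 1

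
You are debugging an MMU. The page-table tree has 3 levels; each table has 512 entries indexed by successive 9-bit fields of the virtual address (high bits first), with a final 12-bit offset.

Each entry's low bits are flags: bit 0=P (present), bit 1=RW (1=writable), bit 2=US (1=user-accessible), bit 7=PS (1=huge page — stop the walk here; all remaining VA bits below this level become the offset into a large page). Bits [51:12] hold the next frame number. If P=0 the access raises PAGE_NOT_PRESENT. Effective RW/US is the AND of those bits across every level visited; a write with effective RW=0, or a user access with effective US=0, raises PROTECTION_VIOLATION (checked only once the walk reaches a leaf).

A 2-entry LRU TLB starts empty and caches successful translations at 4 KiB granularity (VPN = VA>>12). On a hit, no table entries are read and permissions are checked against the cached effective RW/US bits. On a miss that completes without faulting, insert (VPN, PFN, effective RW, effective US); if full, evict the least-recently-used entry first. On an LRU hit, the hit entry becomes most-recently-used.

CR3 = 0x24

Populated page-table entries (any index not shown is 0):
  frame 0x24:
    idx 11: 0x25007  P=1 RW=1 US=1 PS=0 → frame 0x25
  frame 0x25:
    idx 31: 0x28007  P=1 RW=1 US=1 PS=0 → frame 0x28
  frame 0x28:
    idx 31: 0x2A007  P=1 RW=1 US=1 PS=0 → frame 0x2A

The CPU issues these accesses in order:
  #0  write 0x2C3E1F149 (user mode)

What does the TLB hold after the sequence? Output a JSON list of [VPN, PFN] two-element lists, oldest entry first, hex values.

Walk each access:
#0 VA=0x2C3E1F149 (w,user):
  L0 @0x24[11] → 0x25007  P=1,RW=1,US=1,PS=0
  L1 @0x25[31] → 0x28007  P=1,RW=1,US=1,PS=0
  L2 @0x28[31] → 0x2A007  P=1,RW=1,US=1,PS=0
  ⇒ phys 0x2A149  [3 reads]

TLB: [["0x2C3E1F", "0x2A"]]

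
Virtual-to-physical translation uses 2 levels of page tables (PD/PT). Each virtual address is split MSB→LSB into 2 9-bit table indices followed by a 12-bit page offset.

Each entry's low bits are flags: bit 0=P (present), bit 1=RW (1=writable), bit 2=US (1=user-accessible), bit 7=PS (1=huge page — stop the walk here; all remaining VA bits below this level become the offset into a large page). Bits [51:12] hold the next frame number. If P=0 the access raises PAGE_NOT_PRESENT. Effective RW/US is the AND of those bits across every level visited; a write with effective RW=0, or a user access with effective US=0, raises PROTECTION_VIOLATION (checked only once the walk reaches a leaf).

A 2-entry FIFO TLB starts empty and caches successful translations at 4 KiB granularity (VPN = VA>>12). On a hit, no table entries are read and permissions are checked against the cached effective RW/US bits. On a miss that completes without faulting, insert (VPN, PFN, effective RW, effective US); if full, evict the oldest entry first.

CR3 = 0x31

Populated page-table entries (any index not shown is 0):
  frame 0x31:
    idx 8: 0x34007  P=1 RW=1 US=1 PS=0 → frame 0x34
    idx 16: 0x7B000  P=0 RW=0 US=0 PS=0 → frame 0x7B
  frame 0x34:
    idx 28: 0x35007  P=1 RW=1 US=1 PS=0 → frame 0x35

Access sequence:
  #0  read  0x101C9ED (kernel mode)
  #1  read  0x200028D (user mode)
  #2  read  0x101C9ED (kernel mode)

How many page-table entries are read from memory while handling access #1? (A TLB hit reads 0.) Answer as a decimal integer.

Per-access translation:
#0 VA=0x101C9ED (r,kernel):
  L0 @0x31[8] → 0x34007  P=1,RW=1,US=1,PS=0
  L1 @0x34[28] → 0x35007  P=1,RW=1,US=1,PS=0
  ✓ 0x359ED  — 2 lookups
#1 VA=0x200028D (r,user):
  L0 @0x31[16] → 0x7B000  P=0,RW=0,US=0,PS=0
  → PAGE_NOT_PRESENT  (1 entries read)
#2 VA=0x101C9ED (r,kernel):
  TLB hit vpn=0x101C → PA=0x359ED

Entries read for #1: 1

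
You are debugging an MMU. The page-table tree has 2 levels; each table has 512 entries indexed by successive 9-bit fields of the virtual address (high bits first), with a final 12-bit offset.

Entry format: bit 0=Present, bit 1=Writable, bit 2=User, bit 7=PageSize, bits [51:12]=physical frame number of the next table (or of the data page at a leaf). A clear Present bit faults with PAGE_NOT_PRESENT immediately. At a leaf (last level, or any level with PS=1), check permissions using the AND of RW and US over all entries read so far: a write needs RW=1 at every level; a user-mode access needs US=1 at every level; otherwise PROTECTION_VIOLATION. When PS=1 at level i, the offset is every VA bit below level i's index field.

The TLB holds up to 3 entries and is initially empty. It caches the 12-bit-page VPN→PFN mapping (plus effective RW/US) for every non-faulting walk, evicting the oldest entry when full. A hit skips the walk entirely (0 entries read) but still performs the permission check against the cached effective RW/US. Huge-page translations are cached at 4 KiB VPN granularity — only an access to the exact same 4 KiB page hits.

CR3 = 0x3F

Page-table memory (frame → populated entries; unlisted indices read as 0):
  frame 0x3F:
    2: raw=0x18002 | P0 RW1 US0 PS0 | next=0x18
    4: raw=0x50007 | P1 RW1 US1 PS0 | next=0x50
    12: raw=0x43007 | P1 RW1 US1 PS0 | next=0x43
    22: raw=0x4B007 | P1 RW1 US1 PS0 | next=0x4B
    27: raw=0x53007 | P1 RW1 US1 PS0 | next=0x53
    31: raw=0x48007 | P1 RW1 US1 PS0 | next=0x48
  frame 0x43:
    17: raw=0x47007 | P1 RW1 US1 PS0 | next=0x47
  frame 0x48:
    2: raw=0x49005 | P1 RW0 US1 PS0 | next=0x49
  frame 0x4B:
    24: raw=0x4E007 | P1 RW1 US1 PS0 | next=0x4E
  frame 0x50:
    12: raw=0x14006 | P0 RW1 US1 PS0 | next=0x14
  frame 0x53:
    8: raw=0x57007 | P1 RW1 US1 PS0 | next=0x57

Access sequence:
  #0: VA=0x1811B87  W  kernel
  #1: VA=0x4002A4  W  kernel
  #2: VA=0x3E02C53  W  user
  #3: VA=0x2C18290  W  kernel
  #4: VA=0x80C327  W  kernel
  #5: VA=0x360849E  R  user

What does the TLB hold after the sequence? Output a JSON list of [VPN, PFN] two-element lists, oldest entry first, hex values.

Per-access translation:
#0 VA=0x1811B87 (w,kernel):
  L0 @0x3F[12] → 0x43007  P=1,RW=1,US=1,PS=0
  L1 @0x43[17] → 0x47007  P=1,RW=1,US=1,PS=0
  → PA=0x47B87  (2 entries read)
#1 VA=0x4002A4 (w,kernel):
  L0 @0x3F[2] → 0x18002  P=0,RW=1,US=0,PS=0
  ⇒ fault: PAGE_NOT_PRESENT  — 1 lookups
#2 VA=0x3E02C53 (w,user):
  L0 @0x3F[31] → 0x48007  P=1,RW=1,US=1,PS=0
  L1 @0x48[2] → 0x49005  P=1,RW=0,US=1,PS=0
  ⇒ fault: PROTECTION_VIOLATION  — 2 lookups
#3 VA=0x2C18290 (w,kernel):
  L0 @0x3F[22] → 0x4B007  P=1,RW=1,US=1,PS=0
  L1 @0x4B[24] → 0x4E007  P=1,RW=1,US=1,PS=0
  → PA=0x4E290  (2 entries read)
#4 VA=0x80C327 (w,kernel):
  L0 @0x3F[4] → 0x50007  P=1,RW=1,US=1,PS=0
  L1 @0x50[12] → 0x14006  P=0,RW=1,US=1,PS=0
  ⇒ fault: PAGE_NOT_PRESENT  — 2 lookups
#5 VA=0x360849E (r,user):
  L0 @0x3F[27] → 0x53007  P=1,RW=1,US=1,PS=0
  L1 @0x53[8] → 0x57007  P=1,RW=1,US=1,PS=0
  → PA=0x5749E  (2 entries read)

TLB: [["0x1811", "0x47"], ["0x2C18", "0x4E"], ["0x3608", "0x57"]]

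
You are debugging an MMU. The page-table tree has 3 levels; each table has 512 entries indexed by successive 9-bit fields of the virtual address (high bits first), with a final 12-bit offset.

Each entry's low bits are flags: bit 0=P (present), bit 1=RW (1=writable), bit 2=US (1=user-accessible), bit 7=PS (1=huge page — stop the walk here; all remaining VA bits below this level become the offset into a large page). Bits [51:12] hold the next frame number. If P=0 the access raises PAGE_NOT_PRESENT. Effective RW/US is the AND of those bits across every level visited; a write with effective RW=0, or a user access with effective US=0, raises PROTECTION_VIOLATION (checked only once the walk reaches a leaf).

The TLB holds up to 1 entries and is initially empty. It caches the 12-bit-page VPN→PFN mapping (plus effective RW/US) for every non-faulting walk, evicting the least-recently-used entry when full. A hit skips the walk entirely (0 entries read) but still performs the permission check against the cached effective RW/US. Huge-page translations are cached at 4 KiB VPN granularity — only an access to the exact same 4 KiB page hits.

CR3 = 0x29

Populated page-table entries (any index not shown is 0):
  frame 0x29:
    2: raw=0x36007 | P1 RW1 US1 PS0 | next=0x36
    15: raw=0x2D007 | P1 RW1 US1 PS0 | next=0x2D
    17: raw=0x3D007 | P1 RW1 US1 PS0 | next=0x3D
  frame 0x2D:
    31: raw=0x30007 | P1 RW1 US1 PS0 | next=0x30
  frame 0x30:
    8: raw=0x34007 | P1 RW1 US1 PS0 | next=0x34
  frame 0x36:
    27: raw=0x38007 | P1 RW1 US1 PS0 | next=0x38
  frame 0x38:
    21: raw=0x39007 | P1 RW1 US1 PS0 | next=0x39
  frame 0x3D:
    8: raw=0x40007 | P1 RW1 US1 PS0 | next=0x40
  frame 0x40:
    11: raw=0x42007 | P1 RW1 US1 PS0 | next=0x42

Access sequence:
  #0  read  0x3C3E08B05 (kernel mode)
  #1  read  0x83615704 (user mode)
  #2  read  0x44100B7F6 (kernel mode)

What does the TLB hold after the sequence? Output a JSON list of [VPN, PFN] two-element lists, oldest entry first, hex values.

Trace:
#0 VA=0x3C3E08B05 (r,kernel):
  L0: frame=0x29 idx=15 entry=0x2D007 [P=1 RW=1 US=1 PS=0]
  L1: frame=0x2D idx=31 entry=0x30007 [P=1 RW=1 US=1 PS=0]
  L2: frame=0x30 idx=8 entry=0x34007 [P=1 RW=1 US=1 PS=0]
  ⇒ phys 0x34B05  [3 reads]
#1 VA=0x83615704 (r,user):
  L0: frame=0x29 idx=2 entry=0x36007 [P=1 RW=1 US=1 PS=0]
  L1: frame=0x36 idx=27 entry=0x38007 [P=1 RW=1 US=1 PS=0]
  L2: frame=0x38 idx=21 entry=0x39007 [P=1 RW=1 US=1 PS=0]
  ⇒ phys 0x39704  [3 reads]
#2 VA=0x44100B7F6 (r,kernel):
  L0: frame=0x29 idx=17 entry=0x3D007 [P=1 RW=1 US=1 PS=0]
  L1: frame=0x3D idx=8 entry=0x40007 [P=1 RW=1 US=1 PS=0]
  L2: frame=0x40 idx=11 entry=0x42007 [P=1 RW=1 US=1 PS=0]
  ⇒ phys 0x427F6  [3 reads]

TLB: [["0x44100B", "0x42"]]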